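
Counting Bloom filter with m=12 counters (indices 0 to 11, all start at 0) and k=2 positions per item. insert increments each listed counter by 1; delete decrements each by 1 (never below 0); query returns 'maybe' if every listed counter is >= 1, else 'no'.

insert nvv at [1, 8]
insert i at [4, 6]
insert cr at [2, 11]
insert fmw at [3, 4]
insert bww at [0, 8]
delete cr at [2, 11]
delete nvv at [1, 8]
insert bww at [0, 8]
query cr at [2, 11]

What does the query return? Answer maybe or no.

Answer: no

Derivation:
Step 1: insert nvv at [1, 8] -> counters=[0,1,0,0,0,0,0,0,1,0,0,0]
Step 2: insert i at [4, 6] -> counters=[0,1,0,0,1,0,1,0,1,0,0,0]
Step 3: insert cr at [2, 11] -> counters=[0,1,1,0,1,0,1,0,1,0,0,1]
Step 4: insert fmw at [3, 4] -> counters=[0,1,1,1,2,0,1,0,1,0,0,1]
Step 5: insert bww at [0, 8] -> counters=[1,1,1,1,2,0,1,0,2,0,0,1]
Step 6: delete cr at [2, 11] -> counters=[1,1,0,1,2,0,1,0,2,0,0,0]
Step 7: delete nvv at [1, 8] -> counters=[1,0,0,1,2,0,1,0,1,0,0,0]
Step 8: insert bww at [0, 8] -> counters=[2,0,0,1,2,0,1,0,2,0,0,0]
Query cr: check counters[2]=0 counters[11]=0 -> no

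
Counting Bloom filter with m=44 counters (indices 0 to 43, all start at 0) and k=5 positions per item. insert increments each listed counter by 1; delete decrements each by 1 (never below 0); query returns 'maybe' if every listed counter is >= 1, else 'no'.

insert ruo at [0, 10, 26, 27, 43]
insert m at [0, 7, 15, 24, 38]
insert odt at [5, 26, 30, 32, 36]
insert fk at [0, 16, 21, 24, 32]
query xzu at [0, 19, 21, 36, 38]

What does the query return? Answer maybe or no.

Answer: no

Derivation:
Step 1: insert ruo at [0, 10, 26, 27, 43] -> counters=[1,0,0,0,0,0,0,0,0,0,1,0,0,0,0,0,0,0,0,0,0,0,0,0,0,0,1,1,0,0,0,0,0,0,0,0,0,0,0,0,0,0,0,1]
Step 2: insert m at [0, 7, 15, 24, 38] -> counters=[2,0,0,0,0,0,0,1,0,0,1,0,0,0,0,1,0,0,0,0,0,0,0,0,1,0,1,1,0,0,0,0,0,0,0,0,0,0,1,0,0,0,0,1]
Step 3: insert odt at [5, 26, 30, 32, 36] -> counters=[2,0,0,0,0,1,0,1,0,0,1,0,0,0,0,1,0,0,0,0,0,0,0,0,1,0,2,1,0,0,1,0,1,0,0,0,1,0,1,0,0,0,0,1]
Step 4: insert fk at [0, 16, 21, 24, 32] -> counters=[3,0,0,0,0,1,0,1,0,0,1,0,0,0,0,1,1,0,0,0,0,1,0,0,2,0,2,1,0,0,1,0,2,0,0,0,1,0,1,0,0,0,0,1]
Query xzu: check counters[0]=3 counters[19]=0 counters[21]=1 counters[36]=1 counters[38]=1 -> no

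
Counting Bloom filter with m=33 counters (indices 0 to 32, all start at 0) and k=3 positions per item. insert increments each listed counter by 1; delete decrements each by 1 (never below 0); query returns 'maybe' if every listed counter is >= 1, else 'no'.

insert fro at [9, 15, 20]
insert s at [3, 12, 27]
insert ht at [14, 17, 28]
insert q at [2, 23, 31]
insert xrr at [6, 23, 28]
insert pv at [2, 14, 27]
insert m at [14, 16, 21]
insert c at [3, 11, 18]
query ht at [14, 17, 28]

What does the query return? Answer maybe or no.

Answer: maybe

Derivation:
Step 1: insert fro at [9, 15, 20] -> counters=[0,0,0,0,0,0,0,0,0,1,0,0,0,0,0,1,0,0,0,0,1,0,0,0,0,0,0,0,0,0,0,0,0]
Step 2: insert s at [3, 12, 27] -> counters=[0,0,0,1,0,0,0,0,0,1,0,0,1,0,0,1,0,0,0,0,1,0,0,0,0,0,0,1,0,0,0,0,0]
Step 3: insert ht at [14, 17, 28] -> counters=[0,0,0,1,0,0,0,0,0,1,0,0,1,0,1,1,0,1,0,0,1,0,0,0,0,0,0,1,1,0,0,0,0]
Step 4: insert q at [2, 23, 31] -> counters=[0,0,1,1,0,0,0,0,0,1,0,0,1,0,1,1,0,1,0,0,1,0,0,1,0,0,0,1,1,0,0,1,0]
Step 5: insert xrr at [6, 23, 28] -> counters=[0,0,1,1,0,0,1,0,0,1,0,0,1,0,1,1,0,1,0,0,1,0,0,2,0,0,0,1,2,0,0,1,0]
Step 6: insert pv at [2, 14, 27] -> counters=[0,0,2,1,0,0,1,0,0,1,0,0,1,0,2,1,0,1,0,0,1,0,0,2,0,0,0,2,2,0,0,1,0]
Step 7: insert m at [14, 16, 21] -> counters=[0,0,2,1,0,0,1,0,0,1,0,0,1,0,3,1,1,1,0,0,1,1,0,2,0,0,0,2,2,0,0,1,0]
Step 8: insert c at [3, 11, 18] -> counters=[0,0,2,2,0,0,1,0,0,1,0,1,1,0,3,1,1,1,1,0,1,1,0,2,0,0,0,2,2,0,0,1,0]
Query ht: check counters[14]=3 counters[17]=1 counters[28]=2 -> maybe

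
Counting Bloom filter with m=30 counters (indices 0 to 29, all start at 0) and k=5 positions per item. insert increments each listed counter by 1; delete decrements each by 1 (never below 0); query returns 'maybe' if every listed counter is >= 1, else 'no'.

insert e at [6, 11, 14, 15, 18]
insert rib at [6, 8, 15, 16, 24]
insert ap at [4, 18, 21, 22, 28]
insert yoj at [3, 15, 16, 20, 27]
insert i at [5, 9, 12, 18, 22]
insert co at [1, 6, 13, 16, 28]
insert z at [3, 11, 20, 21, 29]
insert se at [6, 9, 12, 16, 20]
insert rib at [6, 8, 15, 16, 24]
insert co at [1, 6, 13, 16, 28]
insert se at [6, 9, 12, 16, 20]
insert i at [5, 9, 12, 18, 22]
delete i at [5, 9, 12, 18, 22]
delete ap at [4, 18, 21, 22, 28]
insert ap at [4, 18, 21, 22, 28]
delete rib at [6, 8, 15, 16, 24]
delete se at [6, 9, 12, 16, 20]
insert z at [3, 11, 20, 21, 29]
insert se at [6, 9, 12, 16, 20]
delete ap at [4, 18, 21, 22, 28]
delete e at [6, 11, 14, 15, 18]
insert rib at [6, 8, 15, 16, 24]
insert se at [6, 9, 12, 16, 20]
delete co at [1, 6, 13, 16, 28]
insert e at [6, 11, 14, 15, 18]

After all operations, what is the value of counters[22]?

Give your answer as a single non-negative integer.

Answer: 1

Derivation:
Step 1: insert e at [6, 11, 14, 15, 18] -> counters=[0,0,0,0,0,0,1,0,0,0,0,1,0,0,1,1,0,0,1,0,0,0,0,0,0,0,0,0,0,0]
Step 2: insert rib at [6, 8, 15, 16, 24] -> counters=[0,0,0,0,0,0,2,0,1,0,0,1,0,0,1,2,1,0,1,0,0,0,0,0,1,0,0,0,0,0]
Step 3: insert ap at [4, 18, 21, 22, 28] -> counters=[0,0,0,0,1,0,2,0,1,0,0,1,0,0,1,2,1,0,2,0,0,1,1,0,1,0,0,0,1,0]
Step 4: insert yoj at [3, 15, 16, 20, 27] -> counters=[0,0,0,1,1,0,2,0,1,0,0,1,0,0,1,3,2,0,2,0,1,1,1,0,1,0,0,1,1,0]
Step 5: insert i at [5, 9, 12, 18, 22] -> counters=[0,0,0,1,1,1,2,0,1,1,0,1,1,0,1,3,2,0,3,0,1,1,2,0,1,0,0,1,1,0]
Step 6: insert co at [1, 6, 13, 16, 28] -> counters=[0,1,0,1,1,1,3,0,1,1,0,1,1,1,1,3,3,0,3,0,1,1,2,0,1,0,0,1,2,0]
Step 7: insert z at [3, 11, 20, 21, 29] -> counters=[0,1,0,2,1,1,3,0,1,1,0,2,1,1,1,3,3,0,3,0,2,2,2,0,1,0,0,1,2,1]
Step 8: insert se at [6, 9, 12, 16, 20] -> counters=[0,1,0,2,1,1,4,0,1,2,0,2,2,1,1,3,4,0,3,0,3,2,2,0,1,0,0,1,2,1]
Step 9: insert rib at [6, 8, 15, 16, 24] -> counters=[0,1,0,2,1,1,5,0,2,2,0,2,2,1,1,4,5,0,3,0,3,2,2,0,2,0,0,1,2,1]
Step 10: insert co at [1, 6, 13, 16, 28] -> counters=[0,2,0,2,1,1,6,0,2,2,0,2,2,2,1,4,6,0,3,0,3,2,2,0,2,0,0,1,3,1]
Step 11: insert se at [6, 9, 12, 16, 20] -> counters=[0,2,0,2,1,1,7,0,2,3,0,2,3,2,1,4,7,0,3,0,4,2,2,0,2,0,0,1,3,1]
Step 12: insert i at [5, 9, 12, 18, 22] -> counters=[0,2,0,2,1,2,7,0,2,4,0,2,4,2,1,4,7,0,4,0,4,2,3,0,2,0,0,1,3,1]
Step 13: delete i at [5, 9, 12, 18, 22] -> counters=[0,2,0,2,1,1,7,0,2,3,0,2,3,2,1,4,7,0,3,0,4,2,2,0,2,0,0,1,3,1]
Step 14: delete ap at [4, 18, 21, 22, 28] -> counters=[0,2,0,2,0,1,7,0,2,3,0,2,3,2,1,4,7,0,2,0,4,1,1,0,2,0,0,1,2,1]
Step 15: insert ap at [4, 18, 21, 22, 28] -> counters=[0,2,0,2,1,1,7,0,2,3,0,2,3,2,1,4,7,0,3,0,4,2,2,0,2,0,0,1,3,1]
Step 16: delete rib at [6, 8, 15, 16, 24] -> counters=[0,2,0,2,1,1,6,0,1,3,0,2,3,2,1,3,6,0,3,0,4,2,2,0,1,0,0,1,3,1]
Step 17: delete se at [6, 9, 12, 16, 20] -> counters=[0,2,0,2,1,1,5,0,1,2,0,2,2,2,1,3,5,0,3,0,3,2,2,0,1,0,0,1,3,1]
Step 18: insert z at [3, 11, 20, 21, 29] -> counters=[0,2,0,3,1,1,5,0,1,2,0,3,2,2,1,3,5,0,3,0,4,3,2,0,1,0,0,1,3,2]
Step 19: insert se at [6, 9, 12, 16, 20] -> counters=[0,2,0,3,1,1,6,0,1,3,0,3,3,2,1,3,6,0,3,0,5,3,2,0,1,0,0,1,3,2]
Step 20: delete ap at [4, 18, 21, 22, 28] -> counters=[0,2,0,3,0,1,6,0,1,3,0,3,3,2,1,3,6,0,2,0,5,2,1,0,1,0,0,1,2,2]
Step 21: delete e at [6, 11, 14, 15, 18] -> counters=[0,2,0,3,0,1,5,0,1,3,0,2,3,2,0,2,6,0,1,0,5,2,1,0,1,0,0,1,2,2]
Step 22: insert rib at [6, 8, 15, 16, 24] -> counters=[0,2,0,3,0,1,6,0,2,3,0,2,3,2,0,3,7,0,1,0,5,2,1,0,2,0,0,1,2,2]
Step 23: insert se at [6, 9, 12, 16, 20] -> counters=[0,2,0,3,0,1,7,0,2,4,0,2,4,2,0,3,8,0,1,0,6,2,1,0,2,0,0,1,2,2]
Step 24: delete co at [1, 6, 13, 16, 28] -> counters=[0,1,0,3,0,1,6,0,2,4,0,2,4,1,0,3,7,0,1,0,6,2,1,0,2,0,0,1,1,2]
Step 25: insert e at [6, 11, 14, 15, 18] -> counters=[0,1,0,3,0,1,7,0,2,4,0,3,4,1,1,4,7,0,2,0,6,2,1,0,2,0,0,1,1,2]
Final counters=[0,1,0,3,0,1,7,0,2,4,0,3,4,1,1,4,7,0,2,0,6,2,1,0,2,0,0,1,1,2] -> counters[22]=1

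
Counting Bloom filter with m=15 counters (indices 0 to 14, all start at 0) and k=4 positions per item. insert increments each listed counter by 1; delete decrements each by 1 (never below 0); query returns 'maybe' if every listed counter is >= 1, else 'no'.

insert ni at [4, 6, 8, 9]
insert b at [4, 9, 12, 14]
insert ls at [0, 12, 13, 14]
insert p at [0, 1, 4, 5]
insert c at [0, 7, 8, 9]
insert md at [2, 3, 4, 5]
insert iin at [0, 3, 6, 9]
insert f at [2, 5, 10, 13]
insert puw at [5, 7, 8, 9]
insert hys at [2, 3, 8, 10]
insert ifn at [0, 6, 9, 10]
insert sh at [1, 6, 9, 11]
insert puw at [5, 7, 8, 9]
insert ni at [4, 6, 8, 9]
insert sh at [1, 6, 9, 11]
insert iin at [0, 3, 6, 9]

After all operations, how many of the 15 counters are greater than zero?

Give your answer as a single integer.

Step 1: insert ni at [4, 6, 8, 9] -> counters=[0,0,0,0,1,0,1,0,1,1,0,0,0,0,0]
Step 2: insert b at [4, 9, 12, 14] -> counters=[0,0,0,0,2,0,1,0,1,2,0,0,1,0,1]
Step 3: insert ls at [0, 12, 13, 14] -> counters=[1,0,0,0,2,0,1,0,1,2,0,0,2,1,2]
Step 4: insert p at [0, 1, 4, 5] -> counters=[2,1,0,0,3,1,1,0,1,2,0,0,2,1,2]
Step 5: insert c at [0, 7, 8, 9] -> counters=[3,1,0,0,3,1,1,1,2,3,0,0,2,1,2]
Step 6: insert md at [2, 3, 4, 5] -> counters=[3,1,1,1,4,2,1,1,2,3,0,0,2,1,2]
Step 7: insert iin at [0, 3, 6, 9] -> counters=[4,1,1,2,4,2,2,1,2,4,0,0,2,1,2]
Step 8: insert f at [2, 5, 10, 13] -> counters=[4,1,2,2,4,3,2,1,2,4,1,0,2,2,2]
Step 9: insert puw at [5, 7, 8, 9] -> counters=[4,1,2,2,4,4,2,2,3,5,1,0,2,2,2]
Step 10: insert hys at [2, 3, 8, 10] -> counters=[4,1,3,3,4,4,2,2,4,5,2,0,2,2,2]
Step 11: insert ifn at [0, 6, 9, 10] -> counters=[5,1,3,3,4,4,3,2,4,6,3,0,2,2,2]
Step 12: insert sh at [1, 6, 9, 11] -> counters=[5,2,3,3,4,4,4,2,4,7,3,1,2,2,2]
Step 13: insert puw at [5, 7, 8, 9] -> counters=[5,2,3,3,4,5,4,3,5,8,3,1,2,2,2]
Step 14: insert ni at [4, 6, 8, 9] -> counters=[5,2,3,3,5,5,5,3,6,9,3,1,2,2,2]
Step 15: insert sh at [1, 6, 9, 11] -> counters=[5,3,3,3,5,5,6,3,6,10,3,2,2,2,2]
Step 16: insert iin at [0, 3, 6, 9] -> counters=[6,3,3,4,5,5,7,3,6,11,3,2,2,2,2]
Final counters=[6,3,3,4,5,5,7,3,6,11,3,2,2,2,2] -> 15 nonzero

Answer: 15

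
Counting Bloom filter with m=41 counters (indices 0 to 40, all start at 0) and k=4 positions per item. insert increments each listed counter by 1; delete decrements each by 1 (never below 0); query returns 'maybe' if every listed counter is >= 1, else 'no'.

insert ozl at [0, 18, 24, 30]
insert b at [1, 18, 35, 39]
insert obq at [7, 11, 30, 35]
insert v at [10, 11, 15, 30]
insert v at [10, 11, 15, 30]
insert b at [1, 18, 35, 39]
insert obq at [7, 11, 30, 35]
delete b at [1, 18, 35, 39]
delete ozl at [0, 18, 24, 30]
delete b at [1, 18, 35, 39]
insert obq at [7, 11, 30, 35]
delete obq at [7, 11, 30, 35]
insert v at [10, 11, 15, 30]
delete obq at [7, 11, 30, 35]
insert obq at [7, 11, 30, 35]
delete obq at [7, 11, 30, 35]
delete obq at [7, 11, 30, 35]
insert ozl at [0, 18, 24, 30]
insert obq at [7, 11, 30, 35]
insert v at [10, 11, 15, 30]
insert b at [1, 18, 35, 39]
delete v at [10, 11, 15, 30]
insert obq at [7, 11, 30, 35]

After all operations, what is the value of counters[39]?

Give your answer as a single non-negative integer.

Step 1: insert ozl at [0, 18, 24, 30] -> counters=[1,0,0,0,0,0,0,0,0,0,0,0,0,0,0,0,0,0,1,0,0,0,0,0,1,0,0,0,0,0,1,0,0,0,0,0,0,0,0,0,0]
Step 2: insert b at [1, 18, 35, 39] -> counters=[1,1,0,0,0,0,0,0,0,0,0,0,0,0,0,0,0,0,2,0,0,0,0,0,1,0,0,0,0,0,1,0,0,0,0,1,0,0,0,1,0]
Step 3: insert obq at [7, 11, 30, 35] -> counters=[1,1,0,0,0,0,0,1,0,0,0,1,0,0,0,0,0,0,2,0,0,0,0,0,1,0,0,0,0,0,2,0,0,0,0,2,0,0,0,1,0]
Step 4: insert v at [10, 11, 15, 30] -> counters=[1,1,0,0,0,0,0,1,0,0,1,2,0,0,0,1,0,0,2,0,0,0,0,0,1,0,0,0,0,0,3,0,0,0,0,2,0,0,0,1,0]
Step 5: insert v at [10, 11, 15, 30] -> counters=[1,1,0,0,0,0,0,1,0,0,2,3,0,0,0,2,0,0,2,0,0,0,0,0,1,0,0,0,0,0,4,0,0,0,0,2,0,0,0,1,0]
Step 6: insert b at [1, 18, 35, 39] -> counters=[1,2,0,0,0,0,0,1,0,0,2,3,0,0,0,2,0,0,3,0,0,0,0,0,1,0,0,0,0,0,4,0,0,0,0,3,0,0,0,2,0]
Step 7: insert obq at [7, 11, 30, 35] -> counters=[1,2,0,0,0,0,0,2,0,0,2,4,0,0,0,2,0,0,3,0,0,0,0,0,1,0,0,0,0,0,5,0,0,0,0,4,0,0,0,2,0]
Step 8: delete b at [1, 18, 35, 39] -> counters=[1,1,0,0,0,0,0,2,0,0,2,4,0,0,0,2,0,0,2,0,0,0,0,0,1,0,0,0,0,0,5,0,0,0,0,3,0,0,0,1,0]
Step 9: delete ozl at [0, 18, 24, 30] -> counters=[0,1,0,0,0,0,0,2,0,0,2,4,0,0,0,2,0,0,1,0,0,0,0,0,0,0,0,0,0,0,4,0,0,0,0,3,0,0,0,1,0]
Step 10: delete b at [1, 18, 35, 39] -> counters=[0,0,0,0,0,0,0,2,0,0,2,4,0,0,0,2,0,0,0,0,0,0,0,0,0,0,0,0,0,0,4,0,0,0,0,2,0,0,0,0,0]
Step 11: insert obq at [7, 11, 30, 35] -> counters=[0,0,0,0,0,0,0,3,0,0,2,5,0,0,0,2,0,0,0,0,0,0,0,0,0,0,0,0,0,0,5,0,0,0,0,3,0,0,0,0,0]
Step 12: delete obq at [7, 11, 30, 35] -> counters=[0,0,0,0,0,0,0,2,0,0,2,4,0,0,0,2,0,0,0,0,0,0,0,0,0,0,0,0,0,0,4,0,0,0,0,2,0,0,0,0,0]
Step 13: insert v at [10, 11, 15, 30] -> counters=[0,0,0,0,0,0,0,2,0,0,3,5,0,0,0,3,0,0,0,0,0,0,0,0,0,0,0,0,0,0,5,0,0,0,0,2,0,0,0,0,0]
Step 14: delete obq at [7, 11, 30, 35] -> counters=[0,0,0,0,0,0,0,1,0,0,3,4,0,0,0,3,0,0,0,0,0,0,0,0,0,0,0,0,0,0,4,0,0,0,0,1,0,0,0,0,0]
Step 15: insert obq at [7, 11, 30, 35] -> counters=[0,0,0,0,0,0,0,2,0,0,3,5,0,0,0,3,0,0,0,0,0,0,0,0,0,0,0,0,0,0,5,0,0,0,0,2,0,0,0,0,0]
Step 16: delete obq at [7, 11, 30, 35] -> counters=[0,0,0,0,0,0,0,1,0,0,3,4,0,0,0,3,0,0,0,0,0,0,0,0,0,0,0,0,0,0,4,0,0,0,0,1,0,0,0,0,0]
Step 17: delete obq at [7, 11, 30, 35] -> counters=[0,0,0,0,0,0,0,0,0,0,3,3,0,0,0,3,0,0,0,0,0,0,0,0,0,0,0,0,0,0,3,0,0,0,0,0,0,0,0,0,0]
Step 18: insert ozl at [0, 18, 24, 30] -> counters=[1,0,0,0,0,0,0,0,0,0,3,3,0,0,0,3,0,0,1,0,0,0,0,0,1,0,0,0,0,0,4,0,0,0,0,0,0,0,0,0,0]
Step 19: insert obq at [7, 11, 30, 35] -> counters=[1,0,0,0,0,0,0,1,0,0,3,4,0,0,0,3,0,0,1,0,0,0,0,0,1,0,0,0,0,0,5,0,0,0,0,1,0,0,0,0,0]
Step 20: insert v at [10, 11, 15, 30] -> counters=[1,0,0,0,0,0,0,1,0,0,4,5,0,0,0,4,0,0,1,0,0,0,0,0,1,0,0,0,0,0,6,0,0,0,0,1,0,0,0,0,0]
Step 21: insert b at [1, 18, 35, 39] -> counters=[1,1,0,0,0,0,0,1,0,0,4,5,0,0,0,4,0,0,2,0,0,0,0,0,1,0,0,0,0,0,6,0,0,0,0,2,0,0,0,1,0]
Step 22: delete v at [10, 11, 15, 30] -> counters=[1,1,0,0,0,0,0,1,0,0,3,4,0,0,0,3,0,0,2,0,0,0,0,0,1,0,0,0,0,0,5,0,0,0,0,2,0,0,0,1,0]
Step 23: insert obq at [7, 11, 30, 35] -> counters=[1,1,0,0,0,0,0,2,0,0,3,5,0,0,0,3,0,0,2,0,0,0,0,0,1,0,0,0,0,0,6,0,0,0,0,3,0,0,0,1,0]
Final counters=[1,1,0,0,0,0,0,2,0,0,3,5,0,0,0,3,0,0,2,0,0,0,0,0,1,0,0,0,0,0,6,0,0,0,0,3,0,0,0,1,0] -> counters[39]=1

Answer: 1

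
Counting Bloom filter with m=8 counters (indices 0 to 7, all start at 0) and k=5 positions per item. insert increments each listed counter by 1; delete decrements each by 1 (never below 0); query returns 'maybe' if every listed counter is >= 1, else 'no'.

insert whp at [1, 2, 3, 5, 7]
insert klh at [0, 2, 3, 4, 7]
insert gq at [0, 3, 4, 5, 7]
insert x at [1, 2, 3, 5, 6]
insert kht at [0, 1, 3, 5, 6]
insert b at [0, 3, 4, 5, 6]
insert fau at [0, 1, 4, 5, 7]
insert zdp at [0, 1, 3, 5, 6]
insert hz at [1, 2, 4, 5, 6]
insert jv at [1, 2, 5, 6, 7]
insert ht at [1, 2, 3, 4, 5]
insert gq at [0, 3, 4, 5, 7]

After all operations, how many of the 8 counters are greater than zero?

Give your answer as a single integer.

Answer: 8

Derivation:
Step 1: insert whp at [1, 2, 3, 5, 7] -> counters=[0,1,1,1,0,1,0,1]
Step 2: insert klh at [0, 2, 3, 4, 7] -> counters=[1,1,2,2,1,1,0,2]
Step 3: insert gq at [0, 3, 4, 5, 7] -> counters=[2,1,2,3,2,2,0,3]
Step 4: insert x at [1, 2, 3, 5, 6] -> counters=[2,2,3,4,2,3,1,3]
Step 5: insert kht at [0, 1, 3, 5, 6] -> counters=[3,3,3,5,2,4,2,3]
Step 6: insert b at [0, 3, 4, 5, 6] -> counters=[4,3,3,6,3,5,3,3]
Step 7: insert fau at [0, 1, 4, 5, 7] -> counters=[5,4,3,6,4,6,3,4]
Step 8: insert zdp at [0, 1, 3, 5, 6] -> counters=[6,5,3,7,4,7,4,4]
Step 9: insert hz at [1, 2, 4, 5, 6] -> counters=[6,6,4,7,5,8,5,4]
Step 10: insert jv at [1, 2, 5, 6, 7] -> counters=[6,7,5,7,5,9,6,5]
Step 11: insert ht at [1, 2, 3, 4, 5] -> counters=[6,8,6,8,6,10,6,5]
Step 12: insert gq at [0, 3, 4, 5, 7] -> counters=[7,8,6,9,7,11,6,6]
Final counters=[7,8,6,9,7,11,6,6] -> 8 nonzero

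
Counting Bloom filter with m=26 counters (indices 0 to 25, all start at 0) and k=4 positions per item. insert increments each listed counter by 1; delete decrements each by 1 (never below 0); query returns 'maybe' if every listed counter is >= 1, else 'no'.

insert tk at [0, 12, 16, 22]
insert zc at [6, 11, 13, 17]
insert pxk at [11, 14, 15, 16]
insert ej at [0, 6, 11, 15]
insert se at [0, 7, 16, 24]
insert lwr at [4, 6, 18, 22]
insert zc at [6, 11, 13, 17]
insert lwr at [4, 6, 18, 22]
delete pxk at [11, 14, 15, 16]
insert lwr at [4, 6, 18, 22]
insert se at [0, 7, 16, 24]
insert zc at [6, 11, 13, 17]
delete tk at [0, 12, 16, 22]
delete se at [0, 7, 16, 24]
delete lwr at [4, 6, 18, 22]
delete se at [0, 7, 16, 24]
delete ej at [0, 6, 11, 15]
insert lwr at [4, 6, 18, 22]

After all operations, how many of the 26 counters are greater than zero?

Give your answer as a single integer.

Answer: 7

Derivation:
Step 1: insert tk at [0, 12, 16, 22] -> counters=[1,0,0,0,0,0,0,0,0,0,0,0,1,0,0,0,1,0,0,0,0,0,1,0,0,0]
Step 2: insert zc at [6, 11, 13, 17] -> counters=[1,0,0,0,0,0,1,0,0,0,0,1,1,1,0,0,1,1,0,0,0,0,1,0,0,0]
Step 3: insert pxk at [11, 14, 15, 16] -> counters=[1,0,0,0,0,0,1,0,0,0,0,2,1,1,1,1,2,1,0,0,0,0,1,0,0,0]
Step 4: insert ej at [0, 6, 11, 15] -> counters=[2,0,0,0,0,0,2,0,0,0,0,3,1,1,1,2,2,1,0,0,0,0,1,0,0,0]
Step 5: insert se at [0, 7, 16, 24] -> counters=[3,0,0,0,0,0,2,1,0,0,0,3,1,1,1,2,3,1,0,0,0,0,1,0,1,0]
Step 6: insert lwr at [4, 6, 18, 22] -> counters=[3,0,0,0,1,0,3,1,0,0,0,3,1,1,1,2,3,1,1,0,0,0,2,0,1,0]
Step 7: insert zc at [6, 11, 13, 17] -> counters=[3,0,0,0,1,0,4,1,0,0,0,4,1,2,1,2,3,2,1,0,0,0,2,0,1,0]
Step 8: insert lwr at [4, 6, 18, 22] -> counters=[3,0,0,0,2,0,5,1,0,0,0,4,1,2,1,2,3,2,2,0,0,0,3,0,1,0]
Step 9: delete pxk at [11, 14, 15, 16] -> counters=[3,0,0,0,2,0,5,1,0,0,0,3,1,2,0,1,2,2,2,0,0,0,3,0,1,0]
Step 10: insert lwr at [4, 6, 18, 22] -> counters=[3,0,0,0,3,0,6,1,0,0,0,3,1,2,0,1,2,2,3,0,0,0,4,0,1,0]
Step 11: insert se at [0, 7, 16, 24] -> counters=[4,0,0,0,3,0,6,2,0,0,0,3,1,2,0,1,3,2,3,0,0,0,4,0,2,0]
Step 12: insert zc at [6, 11, 13, 17] -> counters=[4,0,0,0,3,0,7,2,0,0,0,4,1,3,0,1,3,3,3,0,0,0,4,0,2,0]
Step 13: delete tk at [0, 12, 16, 22] -> counters=[3,0,0,0,3,0,7,2,0,0,0,4,0,3,0,1,2,3,3,0,0,0,3,0,2,0]
Step 14: delete se at [0, 7, 16, 24] -> counters=[2,0,0,0,3,0,7,1,0,0,0,4,0,3,0,1,1,3,3,0,0,0,3,0,1,0]
Step 15: delete lwr at [4, 6, 18, 22] -> counters=[2,0,0,0,2,0,6,1,0,0,0,4,0,3,0,1,1,3,2,0,0,0,2,0,1,0]
Step 16: delete se at [0, 7, 16, 24] -> counters=[1,0,0,0,2,0,6,0,0,0,0,4,0,3,0,1,0,3,2,0,0,0,2,0,0,0]
Step 17: delete ej at [0, 6, 11, 15] -> counters=[0,0,0,0,2,0,5,0,0,0,0,3,0,3,0,0,0,3,2,0,0,0,2,0,0,0]
Step 18: insert lwr at [4, 6, 18, 22] -> counters=[0,0,0,0,3,0,6,0,0,0,0,3,0,3,0,0,0,3,3,0,0,0,3,0,0,0]
Final counters=[0,0,0,0,3,0,6,0,0,0,0,3,0,3,0,0,0,3,3,0,0,0,3,0,0,0] -> 7 nonzero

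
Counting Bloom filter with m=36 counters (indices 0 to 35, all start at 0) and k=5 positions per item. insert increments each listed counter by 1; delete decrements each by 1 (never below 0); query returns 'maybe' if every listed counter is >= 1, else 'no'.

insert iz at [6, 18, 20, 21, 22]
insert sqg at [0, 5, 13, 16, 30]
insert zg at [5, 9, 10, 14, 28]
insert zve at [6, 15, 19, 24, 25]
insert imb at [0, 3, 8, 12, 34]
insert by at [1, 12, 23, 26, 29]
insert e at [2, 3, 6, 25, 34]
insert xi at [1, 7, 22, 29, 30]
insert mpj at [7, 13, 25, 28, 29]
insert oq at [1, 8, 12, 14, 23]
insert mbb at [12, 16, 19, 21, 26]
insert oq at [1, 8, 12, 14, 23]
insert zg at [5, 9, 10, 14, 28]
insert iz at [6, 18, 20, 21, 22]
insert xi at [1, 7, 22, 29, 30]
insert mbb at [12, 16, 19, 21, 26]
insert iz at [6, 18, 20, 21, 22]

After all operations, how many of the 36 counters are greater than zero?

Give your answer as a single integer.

Step 1: insert iz at [6, 18, 20, 21, 22] -> counters=[0,0,0,0,0,0,1,0,0,0,0,0,0,0,0,0,0,0,1,0,1,1,1,0,0,0,0,0,0,0,0,0,0,0,0,0]
Step 2: insert sqg at [0, 5, 13, 16, 30] -> counters=[1,0,0,0,0,1,1,0,0,0,0,0,0,1,0,0,1,0,1,0,1,1,1,0,0,0,0,0,0,0,1,0,0,0,0,0]
Step 3: insert zg at [5, 9, 10, 14, 28] -> counters=[1,0,0,0,0,2,1,0,0,1,1,0,0,1,1,0,1,0,1,0,1,1,1,0,0,0,0,0,1,0,1,0,0,0,0,0]
Step 4: insert zve at [6, 15, 19, 24, 25] -> counters=[1,0,0,0,0,2,2,0,0,1,1,0,0,1,1,1,1,0,1,1,1,1,1,0,1,1,0,0,1,0,1,0,0,0,0,0]
Step 5: insert imb at [0, 3, 8, 12, 34] -> counters=[2,0,0,1,0,2,2,0,1,1,1,0,1,1,1,1,1,0,1,1,1,1,1,0,1,1,0,0,1,0,1,0,0,0,1,0]
Step 6: insert by at [1, 12, 23, 26, 29] -> counters=[2,1,0,1,0,2,2,0,1,1,1,0,2,1,1,1,1,0,1,1,1,1,1,1,1,1,1,0,1,1,1,0,0,0,1,0]
Step 7: insert e at [2, 3, 6, 25, 34] -> counters=[2,1,1,2,0,2,3,0,1,1,1,0,2,1,1,1,1,0,1,1,1,1,1,1,1,2,1,0,1,1,1,0,0,0,2,0]
Step 8: insert xi at [1, 7, 22, 29, 30] -> counters=[2,2,1,2,0,2,3,1,1,1,1,0,2,1,1,1,1,0,1,1,1,1,2,1,1,2,1,0,1,2,2,0,0,0,2,0]
Step 9: insert mpj at [7, 13, 25, 28, 29] -> counters=[2,2,1,2,0,2,3,2,1,1,1,0,2,2,1,1,1,0,1,1,1,1,2,1,1,3,1,0,2,3,2,0,0,0,2,0]
Step 10: insert oq at [1, 8, 12, 14, 23] -> counters=[2,3,1,2,0,2,3,2,2,1,1,0,3,2,2,1,1,0,1,1,1,1,2,2,1,3,1,0,2,3,2,0,0,0,2,0]
Step 11: insert mbb at [12, 16, 19, 21, 26] -> counters=[2,3,1,2,0,2,3,2,2,1,1,0,4,2,2,1,2,0,1,2,1,2,2,2,1,3,2,0,2,3,2,0,0,0,2,0]
Step 12: insert oq at [1, 8, 12, 14, 23] -> counters=[2,4,1,2,0,2,3,2,3,1,1,0,5,2,3,1,2,0,1,2,1,2,2,3,1,3,2,0,2,3,2,0,0,0,2,0]
Step 13: insert zg at [5, 9, 10, 14, 28] -> counters=[2,4,1,2,0,3,3,2,3,2,2,0,5,2,4,1,2,0,1,2,1,2,2,3,1,3,2,0,3,3,2,0,0,0,2,0]
Step 14: insert iz at [6, 18, 20, 21, 22] -> counters=[2,4,1,2,0,3,4,2,3,2,2,0,5,2,4,1,2,0,2,2,2,3,3,3,1,3,2,0,3,3,2,0,0,0,2,0]
Step 15: insert xi at [1, 7, 22, 29, 30] -> counters=[2,5,1,2,0,3,4,3,3,2,2,0,5,2,4,1,2,0,2,2,2,3,4,3,1,3,2,0,3,4,3,0,0,0,2,0]
Step 16: insert mbb at [12, 16, 19, 21, 26] -> counters=[2,5,1,2,0,3,4,3,3,2,2,0,6,2,4,1,3,0,2,3,2,4,4,3,1,3,3,0,3,4,3,0,0,0,2,0]
Step 17: insert iz at [6, 18, 20, 21, 22] -> counters=[2,5,1,2,0,3,5,3,3,2,2,0,6,2,4,1,3,0,3,3,3,5,5,3,1,3,3,0,3,4,3,0,0,0,2,0]
Final counters=[2,5,1,2,0,3,5,3,3,2,2,0,6,2,4,1,3,0,3,3,3,5,5,3,1,3,3,0,3,4,3,0,0,0,2,0] -> 28 nonzero

Answer: 28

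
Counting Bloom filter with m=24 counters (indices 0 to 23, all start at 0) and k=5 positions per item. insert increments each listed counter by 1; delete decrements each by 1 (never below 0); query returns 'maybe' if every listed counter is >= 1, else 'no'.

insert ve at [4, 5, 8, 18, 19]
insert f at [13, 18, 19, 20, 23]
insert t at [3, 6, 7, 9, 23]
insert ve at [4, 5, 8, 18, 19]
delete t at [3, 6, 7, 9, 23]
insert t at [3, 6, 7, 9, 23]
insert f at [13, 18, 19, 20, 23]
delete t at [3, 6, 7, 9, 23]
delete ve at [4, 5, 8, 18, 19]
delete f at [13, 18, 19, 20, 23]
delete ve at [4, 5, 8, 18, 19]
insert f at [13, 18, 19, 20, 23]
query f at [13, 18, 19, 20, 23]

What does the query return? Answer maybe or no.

Step 1: insert ve at [4, 5, 8, 18, 19] -> counters=[0,0,0,0,1,1,0,0,1,0,0,0,0,0,0,0,0,0,1,1,0,0,0,0]
Step 2: insert f at [13, 18, 19, 20, 23] -> counters=[0,0,0,0,1,1,0,0,1,0,0,0,0,1,0,0,0,0,2,2,1,0,0,1]
Step 3: insert t at [3, 6, 7, 9, 23] -> counters=[0,0,0,1,1,1,1,1,1,1,0,0,0,1,0,0,0,0,2,2,1,0,0,2]
Step 4: insert ve at [4, 5, 8, 18, 19] -> counters=[0,0,0,1,2,2,1,1,2,1,0,0,0,1,0,0,0,0,3,3,1,0,0,2]
Step 5: delete t at [3, 6, 7, 9, 23] -> counters=[0,0,0,0,2,2,0,0,2,0,0,0,0,1,0,0,0,0,3,3,1,0,0,1]
Step 6: insert t at [3, 6, 7, 9, 23] -> counters=[0,0,0,1,2,2,1,1,2,1,0,0,0,1,0,0,0,0,3,3,1,0,0,2]
Step 7: insert f at [13, 18, 19, 20, 23] -> counters=[0,0,0,1,2,2,1,1,2,1,0,0,0,2,0,0,0,0,4,4,2,0,0,3]
Step 8: delete t at [3, 6, 7, 9, 23] -> counters=[0,0,0,0,2,2,0,0,2,0,0,0,0,2,0,0,0,0,4,4,2,0,0,2]
Step 9: delete ve at [4, 5, 8, 18, 19] -> counters=[0,0,0,0,1,1,0,0,1,0,0,0,0,2,0,0,0,0,3,3,2,0,0,2]
Step 10: delete f at [13, 18, 19, 20, 23] -> counters=[0,0,0,0,1,1,0,0,1,0,0,0,0,1,0,0,0,0,2,2,1,0,0,1]
Step 11: delete ve at [4, 5, 8, 18, 19] -> counters=[0,0,0,0,0,0,0,0,0,0,0,0,0,1,0,0,0,0,1,1,1,0,0,1]
Step 12: insert f at [13, 18, 19, 20, 23] -> counters=[0,0,0,0,0,0,0,0,0,0,0,0,0,2,0,0,0,0,2,2,2,0,0,2]
Query f: check counters[13]=2 counters[18]=2 counters[19]=2 counters[20]=2 counters[23]=2 -> maybe

Answer: maybe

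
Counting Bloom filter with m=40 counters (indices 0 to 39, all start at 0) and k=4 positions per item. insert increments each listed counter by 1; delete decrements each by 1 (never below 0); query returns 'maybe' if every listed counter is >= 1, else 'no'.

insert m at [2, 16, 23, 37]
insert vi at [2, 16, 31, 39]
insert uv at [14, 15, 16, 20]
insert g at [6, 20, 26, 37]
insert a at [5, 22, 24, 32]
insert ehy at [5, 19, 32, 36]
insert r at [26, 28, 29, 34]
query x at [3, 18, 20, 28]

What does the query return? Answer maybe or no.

Step 1: insert m at [2, 16, 23, 37] -> counters=[0,0,1,0,0,0,0,0,0,0,0,0,0,0,0,0,1,0,0,0,0,0,0,1,0,0,0,0,0,0,0,0,0,0,0,0,0,1,0,0]
Step 2: insert vi at [2, 16, 31, 39] -> counters=[0,0,2,0,0,0,0,0,0,0,0,0,0,0,0,0,2,0,0,0,0,0,0,1,0,0,0,0,0,0,0,1,0,0,0,0,0,1,0,1]
Step 3: insert uv at [14, 15, 16, 20] -> counters=[0,0,2,0,0,0,0,0,0,0,0,0,0,0,1,1,3,0,0,0,1,0,0,1,0,0,0,0,0,0,0,1,0,0,0,0,0,1,0,1]
Step 4: insert g at [6, 20, 26, 37] -> counters=[0,0,2,0,0,0,1,0,0,0,0,0,0,0,1,1,3,0,0,0,2,0,0,1,0,0,1,0,0,0,0,1,0,0,0,0,0,2,0,1]
Step 5: insert a at [5, 22, 24, 32] -> counters=[0,0,2,0,0,1,1,0,0,0,0,0,0,0,1,1,3,0,0,0,2,0,1,1,1,0,1,0,0,0,0,1,1,0,0,0,0,2,0,1]
Step 6: insert ehy at [5, 19, 32, 36] -> counters=[0,0,2,0,0,2,1,0,0,0,0,0,0,0,1,1,3,0,0,1,2,0,1,1,1,0,1,0,0,0,0,1,2,0,0,0,1,2,0,1]
Step 7: insert r at [26, 28, 29, 34] -> counters=[0,0,2,0,0,2,1,0,0,0,0,0,0,0,1,1,3,0,0,1,2,0,1,1,1,0,2,0,1,1,0,1,2,0,1,0,1,2,0,1]
Query x: check counters[3]=0 counters[18]=0 counters[20]=2 counters[28]=1 -> no

Answer: no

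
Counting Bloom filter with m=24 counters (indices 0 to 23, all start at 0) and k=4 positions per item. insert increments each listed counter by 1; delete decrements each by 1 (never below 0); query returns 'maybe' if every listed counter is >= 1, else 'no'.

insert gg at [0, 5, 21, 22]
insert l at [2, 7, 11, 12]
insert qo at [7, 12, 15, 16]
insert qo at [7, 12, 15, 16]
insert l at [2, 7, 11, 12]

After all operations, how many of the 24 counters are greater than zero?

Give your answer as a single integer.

Step 1: insert gg at [0, 5, 21, 22] -> counters=[1,0,0,0,0,1,0,0,0,0,0,0,0,0,0,0,0,0,0,0,0,1,1,0]
Step 2: insert l at [2, 7, 11, 12] -> counters=[1,0,1,0,0,1,0,1,0,0,0,1,1,0,0,0,0,0,0,0,0,1,1,0]
Step 3: insert qo at [7, 12, 15, 16] -> counters=[1,0,1,0,0,1,0,2,0,0,0,1,2,0,0,1,1,0,0,0,0,1,1,0]
Step 4: insert qo at [7, 12, 15, 16] -> counters=[1,0,1,0,0,1,0,3,0,0,0,1,3,0,0,2,2,0,0,0,0,1,1,0]
Step 5: insert l at [2, 7, 11, 12] -> counters=[1,0,2,0,0,1,0,4,0,0,0,2,4,0,0,2,2,0,0,0,0,1,1,0]
Final counters=[1,0,2,0,0,1,0,4,0,0,0,2,4,0,0,2,2,0,0,0,0,1,1,0] -> 10 nonzero

Answer: 10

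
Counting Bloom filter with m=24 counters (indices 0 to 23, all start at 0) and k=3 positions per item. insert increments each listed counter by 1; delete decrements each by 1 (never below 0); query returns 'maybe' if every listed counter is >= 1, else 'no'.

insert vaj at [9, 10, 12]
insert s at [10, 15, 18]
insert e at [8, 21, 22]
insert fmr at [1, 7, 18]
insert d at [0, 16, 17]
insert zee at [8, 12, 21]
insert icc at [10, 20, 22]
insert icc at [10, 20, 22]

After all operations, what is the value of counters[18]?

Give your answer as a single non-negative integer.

Answer: 2

Derivation:
Step 1: insert vaj at [9, 10, 12] -> counters=[0,0,0,0,0,0,0,0,0,1,1,0,1,0,0,0,0,0,0,0,0,0,0,0]
Step 2: insert s at [10, 15, 18] -> counters=[0,0,0,0,0,0,0,0,0,1,2,0,1,0,0,1,0,0,1,0,0,0,0,0]
Step 3: insert e at [8, 21, 22] -> counters=[0,0,0,0,0,0,0,0,1,1,2,0,1,0,0,1,0,0,1,0,0,1,1,0]
Step 4: insert fmr at [1, 7, 18] -> counters=[0,1,0,0,0,0,0,1,1,1,2,0,1,0,0,1,0,0,2,0,0,1,1,0]
Step 5: insert d at [0, 16, 17] -> counters=[1,1,0,0,0,0,0,1,1,1,2,0,1,0,0,1,1,1,2,0,0,1,1,0]
Step 6: insert zee at [8, 12, 21] -> counters=[1,1,0,0,0,0,0,1,2,1,2,0,2,0,0,1,1,1,2,0,0,2,1,0]
Step 7: insert icc at [10, 20, 22] -> counters=[1,1,0,0,0,0,0,1,2,1,3,0,2,0,0,1,1,1,2,0,1,2,2,0]
Step 8: insert icc at [10, 20, 22] -> counters=[1,1,0,0,0,0,0,1,2,1,4,0,2,0,0,1,1,1,2,0,2,2,3,0]
Final counters=[1,1,0,0,0,0,0,1,2,1,4,0,2,0,0,1,1,1,2,0,2,2,3,0] -> counters[18]=2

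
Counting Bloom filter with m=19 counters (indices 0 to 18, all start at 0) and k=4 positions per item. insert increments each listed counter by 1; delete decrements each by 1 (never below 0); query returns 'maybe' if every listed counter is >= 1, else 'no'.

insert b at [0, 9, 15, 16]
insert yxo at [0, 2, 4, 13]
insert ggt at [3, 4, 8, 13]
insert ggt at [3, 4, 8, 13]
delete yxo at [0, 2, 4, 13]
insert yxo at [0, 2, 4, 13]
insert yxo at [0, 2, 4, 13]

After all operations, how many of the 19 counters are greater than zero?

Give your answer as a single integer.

Step 1: insert b at [0, 9, 15, 16] -> counters=[1,0,0,0,0,0,0,0,0,1,0,0,0,0,0,1,1,0,0]
Step 2: insert yxo at [0, 2, 4, 13] -> counters=[2,0,1,0,1,0,0,0,0,1,0,0,0,1,0,1,1,0,0]
Step 3: insert ggt at [3, 4, 8, 13] -> counters=[2,0,1,1,2,0,0,0,1,1,0,0,0,2,0,1,1,0,0]
Step 4: insert ggt at [3, 4, 8, 13] -> counters=[2,0,1,2,3,0,0,0,2,1,0,0,0,3,0,1,1,0,0]
Step 5: delete yxo at [0, 2, 4, 13] -> counters=[1,0,0,2,2,0,0,0,2,1,0,0,0,2,0,1,1,0,0]
Step 6: insert yxo at [0, 2, 4, 13] -> counters=[2,0,1,2,3,0,0,0,2,1,0,0,0,3,0,1,1,0,0]
Step 7: insert yxo at [0, 2, 4, 13] -> counters=[3,0,2,2,4,0,0,0,2,1,0,0,0,4,0,1,1,0,0]
Final counters=[3,0,2,2,4,0,0,0,2,1,0,0,0,4,0,1,1,0,0] -> 9 nonzero

Answer: 9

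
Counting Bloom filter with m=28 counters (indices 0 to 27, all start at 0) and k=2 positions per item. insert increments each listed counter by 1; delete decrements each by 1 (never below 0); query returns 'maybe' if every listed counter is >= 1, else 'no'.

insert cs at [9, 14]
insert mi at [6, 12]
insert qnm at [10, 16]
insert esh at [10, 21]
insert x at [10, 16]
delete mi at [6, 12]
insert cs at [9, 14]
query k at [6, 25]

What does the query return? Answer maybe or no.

Answer: no

Derivation:
Step 1: insert cs at [9, 14] -> counters=[0,0,0,0,0,0,0,0,0,1,0,0,0,0,1,0,0,0,0,0,0,0,0,0,0,0,0,0]
Step 2: insert mi at [6, 12] -> counters=[0,0,0,0,0,0,1,0,0,1,0,0,1,0,1,0,0,0,0,0,0,0,0,0,0,0,0,0]
Step 3: insert qnm at [10, 16] -> counters=[0,0,0,0,0,0,1,0,0,1,1,0,1,0,1,0,1,0,0,0,0,0,0,0,0,0,0,0]
Step 4: insert esh at [10, 21] -> counters=[0,0,0,0,0,0,1,0,0,1,2,0,1,0,1,0,1,0,0,0,0,1,0,0,0,0,0,0]
Step 5: insert x at [10, 16] -> counters=[0,0,0,0,0,0,1,0,0,1,3,0,1,0,1,0,2,0,0,0,0,1,0,0,0,0,0,0]
Step 6: delete mi at [6, 12] -> counters=[0,0,0,0,0,0,0,0,0,1,3,0,0,0,1,0,2,0,0,0,0,1,0,0,0,0,0,0]
Step 7: insert cs at [9, 14] -> counters=[0,0,0,0,0,0,0,0,0,2,3,0,0,0,2,0,2,0,0,0,0,1,0,0,0,0,0,0]
Query k: check counters[6]=0 counters[25]=0 -> no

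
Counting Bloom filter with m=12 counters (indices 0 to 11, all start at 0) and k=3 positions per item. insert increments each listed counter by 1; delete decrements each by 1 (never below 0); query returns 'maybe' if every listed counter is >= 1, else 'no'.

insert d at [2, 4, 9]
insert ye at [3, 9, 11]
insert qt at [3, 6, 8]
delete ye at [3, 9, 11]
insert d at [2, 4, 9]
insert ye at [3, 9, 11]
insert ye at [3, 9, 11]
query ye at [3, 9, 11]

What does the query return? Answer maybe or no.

Step 1: insert d at [2, 4, 9] -> counters=[0,0,1,0,1,0,0,0,0,1,0,0]
Step 2: insert ye at [3, 9, 11] -> counters=[0,0,1,1,1,0,0,0,0,2,0,1]
Step 3: insert qt at [3, 6, 8] -> counters=[0,0,1,2,1,0,1,0,1,2,0,1]
Step 4: delete ye at [3, 9, 11] -> counters=[0,0,1,1,1,0,1,0,1,1,0,0]
Step 5: insert d at [2, 4, 9] -> counters=[0,0,2,1,2,0,1,0,1,2,0,0]
Step 6: insert ye at [3, 9, 11] -> counters=[0,0,2,2,2,0,1,0,1,3,0,1]
Step 7: insert ye at [3, 9, 11] -> counters=[0,0,2,3,2,0,1,0,1,4,0,2]
Query ye: check counters[3]=3 counters[9]=4 counters[11]=2 -> maybe

Answer: maybe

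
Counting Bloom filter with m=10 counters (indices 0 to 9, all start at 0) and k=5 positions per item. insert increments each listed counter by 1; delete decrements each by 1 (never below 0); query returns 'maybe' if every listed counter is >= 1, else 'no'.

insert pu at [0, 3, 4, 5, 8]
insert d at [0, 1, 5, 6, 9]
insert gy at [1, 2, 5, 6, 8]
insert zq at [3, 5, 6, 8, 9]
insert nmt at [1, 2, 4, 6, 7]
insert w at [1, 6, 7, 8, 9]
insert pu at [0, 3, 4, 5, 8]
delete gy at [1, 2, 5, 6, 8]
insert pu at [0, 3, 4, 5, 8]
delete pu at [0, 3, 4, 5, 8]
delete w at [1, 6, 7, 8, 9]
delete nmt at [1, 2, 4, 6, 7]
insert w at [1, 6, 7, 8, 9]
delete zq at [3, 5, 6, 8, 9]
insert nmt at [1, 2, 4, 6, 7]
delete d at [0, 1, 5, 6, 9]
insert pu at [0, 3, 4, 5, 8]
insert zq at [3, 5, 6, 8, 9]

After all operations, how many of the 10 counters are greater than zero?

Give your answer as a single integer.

Answer: 10

Derivation:
Step 1: insert pu at [0, 3, 4, 5, 8] -> counters=[1,0,0,1,1,1,0,0,1,0]
Step 2: insert d at [0, 1, 5, 6, 9] -> counters=[2,1,0,1,1,2,1,0,1,1]
Step 3: insert gy at [1, 2, 5, 6, 8] -> counters=[2,2,1,1,1,3,2,0,2,1]
Step 4: insert zq at [3, 5, 6, 8, 9] -> counters=[2,2,1,2,1,4,3,0,3,2]
Step 5: insert nmt at [1, 2, 4, 6, 7] -> counters=[2,3,2,2,2,4,4,1,3,2]
Step 6: insert w at [1, 6, 7, 8, 9] -> counters=[2,4,2,2,2,4,5,2,4,3]
Step 7: insert pu at [0, 3, 4, 5, 8] -> counters=[3,4,2,3,3,5,5,2,5,3]
Step 8: delete gy at [1, 2, 5, 6, 8] -> counters=[3,3,1,3,3,4,4,2,4,3]
Step 9: insert pu at [0, 3, 4, 5, 8] -> counters=[4,3,1,4,4,5,4,2,5,3]
Step 10: delete pu at [0, 3, 4, 5, 8] -> counters=[3,3,1,3,3,4,4,2,4,3]
Step 11: delete w at [1, 6, 7, 8, 9] -> counters=[3,2,1,3,3,4,3,1,3,2]
Step 12: delete nmt at [1, 2, 4, 6, 7] -> counters=[3,1,0,3,2,4,2,0,3,2]
Step 13: insert w at [1, 6, 7, 8, 9] -> counters=[3,2,0,3,2,4,3,1,4,3]
Step 14: delete zq at [3, 5, 6, 8, 9] -> counters=[3,2,0,2,2,3,2,1,3,2]
Step 15: insert nmt at [1, 2, 4, 6, 7] -> counters=[3,3,1,2,3,3,3,2,3,2]
Step 16: delete d at [0, 1, 5, 6, 9] -> counters=[2,2,1,2,3,2,2,2,3,1]
Step 17: insert pu at [0, 3, 4, 5, 8] -> counters=[3,2,1,3,4,3,2,2,4,1]
Step 18: insert zq at [3, 5, 6, 8, 9] -> counters=[3,2,1,4,4,4,3,2,5,2]
Final counters=[3,2,1,4,4,4,3,2,5,2] -> 10 nonzero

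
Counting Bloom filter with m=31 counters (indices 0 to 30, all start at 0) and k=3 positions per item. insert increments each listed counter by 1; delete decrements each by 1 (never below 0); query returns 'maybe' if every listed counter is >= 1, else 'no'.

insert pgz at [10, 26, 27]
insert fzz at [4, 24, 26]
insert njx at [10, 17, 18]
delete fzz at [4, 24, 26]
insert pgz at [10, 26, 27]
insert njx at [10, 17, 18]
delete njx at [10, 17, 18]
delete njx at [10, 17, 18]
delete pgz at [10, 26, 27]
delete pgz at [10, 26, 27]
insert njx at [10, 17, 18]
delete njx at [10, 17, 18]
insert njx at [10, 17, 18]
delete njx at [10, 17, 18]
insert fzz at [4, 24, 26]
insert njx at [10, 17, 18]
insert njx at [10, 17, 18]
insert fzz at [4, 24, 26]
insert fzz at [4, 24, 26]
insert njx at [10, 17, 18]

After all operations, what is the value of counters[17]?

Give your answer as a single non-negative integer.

Answer: 3

Derivation:
Step 1: insert pgz at [10, 26, 27] -> counters=[0,0,0,0,0,0,0,0,0,0,1,0,0,0,0,0,0,0,0,0,0,0,0,0,0,0,1,1,0,0,0]
Step 2: insert fzz at [4, 24, 26] -> counters=[0,0,0,0,1,0,0,0,0,0,1,0,0,0,0,0,0,0,0,0,0,0,0,0,1,0,2,1,0,0,0]
Step 3: insert njx at [10, 17, 18] -> counters=[0,0,0,0,1,0,0,0,0,0,2,0,0,0,0,0,0,1,1,0,0,0,0,0,1,0,2,1,0,0,0]
Step 4: delete fzz at [4, 24, 26] -> counters=[0,0,0,0,0,0,0,0,0,0,2,0,0,0,0,0,0,1,1,0,0,0,0,0,0,0,1,1,0,0,0]
Step 5: insert pgz at [10, 26, 27] -> counters=[0,0,0,0,0,0,0,0,0,0,3,0,0,0,0,0,0,1,1,0,0,0,0,0,0,0,2,2,0,0,0]
Step 6: insert njx at [10, 17, 18] -> counters=[0,0,0,0,0,0,0,0,0,0,4,0,0,0,0,0,0,2,2,0,0,0,0,0,0,0,2,2,0,0,0]
Step 7: delete njx at [10, 17, 18] -> counters=[0,0,0,0,0,0,0,0,0,0,3,0,0,0,0,0,0,1,1,0,0,0,0,0,0,0,2,2,0,0,0]
Step 8: delete njx at [10, 17, 18] -> counters=[0,0,0,0,0,0,0,0,0,0,2,0,0,0,0,0,0,0,0,0,0,0,0,0,0,0,2,2,0,0,0]
Step 9: delete pgz at [10, 26, 27] -> counters=[0,0,0,0,0,0,0,0,0,0,1,0,0,0,0,0,0,0,0,0,0,0,0,0,0,0,1,1,0,0,0]
Step 10: delete pgz at [10, 26, 27] -> counters=[0,0,0,0,0,0,0,0,0,0,0,0,0,0,0,0,0,0,0,0,0,0,0,0,0,0,0,0,0,0,0]
Step 11: insert njx at [10, 17, 18] -> counters=[0,0,0,0,0,0,0,0,0,0,1,0,0,0,0,0,0,1,1,0,0,0,0,0,0,0,0,0,0,0,0]
Step 12: delete njx at [10, 17, 18] -> counters=[0,0,0,0,0,0,0,0,0,0,0,0,0,0,0,0,0,0,0,0,0,0,0,0,0,0,0,0,0,0,0]
Step 13: insert njx at [10, 17, 18] -> counters=[0,0,0,0,0,0,0,0,0,0,1,0,0,0,0,0,0,1,1,0,0,0,0,0,0,0,0,0,0,0,0]
Step 14: delete njx at [10, 17, 18] -> counters=[0,0,0,0,0,0,0,0,0,0,0,0,0,0,0,0,0,0,0,0,0,0,0,0,0,0,0,0,0,0,0]
Step 15: insert fzz at [4, 24, 26] -> counters=[0,0,0,0,1,0,0,0,0,0,0,0,0,0,0,0,0,0,0,0,0,0,0,0,1,0,1,0,0,0,0]
Step 16: insert njx at [10, 17, 18] -> counters=[0,0,0,0,1,0,0,0,0,0,1,0,0,0,0,0,0,1,1,0,0,0,0,0,1,0,1,0,0,0,0]
Step 17: insert njx at [10, 17, 18] -> counters=[0,0,0,0,1,0,0,0,0,0,2,0,0,0,0,0,0,2,2,0,0,0,0,0,1,0,1,0,0,0,0]
Step 18: insert fzz at [4, 24, 26] -> counters=[0,0,0,0,2,0,0,0,0,0,2,0,0,0,0,0,0,2,2,0,0,0,0,0,2,0,2,0,0,0,0]
Step 19: insert fzz at [4, 24, 26] -> counters=[0,0,0,0,3,0,0,0,0,0,2,0,0,0,0,0,0,2,2,0,0,0,0,0,3,0,3,0,0,0,0]
Step 20: insert njx at [10, 17, 18] -> counters=[0,0,0,0,3,0,0,0,0,0,3,0,0,0,0,0,0,3,3,0,0,0,0,0,3,0,3,0,0,0,0]
Final counters=[0,0,0,0,3,0,0,0,0,0,3,0,0,0,0,0,0,3,3,0,0,0,0,0,3,0,3,0,0,0,0] -> counters[17]=3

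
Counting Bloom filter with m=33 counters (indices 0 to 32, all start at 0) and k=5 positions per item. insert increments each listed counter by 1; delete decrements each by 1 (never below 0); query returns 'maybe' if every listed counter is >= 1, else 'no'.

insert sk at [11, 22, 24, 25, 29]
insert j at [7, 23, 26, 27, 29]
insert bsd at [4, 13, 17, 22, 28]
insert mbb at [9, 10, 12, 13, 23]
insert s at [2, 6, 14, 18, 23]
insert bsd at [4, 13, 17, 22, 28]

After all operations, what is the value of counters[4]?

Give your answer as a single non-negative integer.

Answer: 2

Derivation:
Step 1: insert sk at [11, 22, 24, 25, 29] -> counters=[0,0,0,0,0,0,0,0,0,0,0,1,0,0,0,0,0,0,0,0,0,0,1,0,1,1,0,0,0,1,0,0,0]
Step 2: insert j at [7, 23, 26, 27, 29] -> counters=[0,0,0,0,0,0,0,1,0,0,0,1,0,0,0,0,0,0,0,0,0,0,1,1,1,1,1,1,0,2,0,0,0]
Step 3: insert bsd at [4, 13, 17, 22, 28] -> counters=[0,0,0,0,1,0,0,1,0,0,0,1,0,1,0,0,0,1,0,0,0,0,2,1,1,1,1,1,1,2,0,0,0]
Step 4: insert mbb at [9, 10, 12, 13, 23] -> counters=[0,0,0,0,1,0,0,1,0,1,1,1,1,2,0,0,0,1,0,0,0,0,2,2,1,1,1,1,1,2,0,0,0]
Step 5: insert s at [2, 6, 14, 18, 23] -> counters=[0,0,1,0,1,0,1,1,0,1,1,1,1,2,1,0,0,1,1,0,0,0,2,3,1,1,1,1,1,2,0,0,0]
Step 6: insert bsd at [4, 13, 17, 22, 28] -> counters=[0,0,1,0,2,0,1,1,0,1,1,1,1,3,1,0,0,2,1,0,0,0,3,3,1,1,1,1,2,2,0,0,0]
Final counters=[0,0,1,0,2,0,1,1,0,1,1,1,1,3,1,0,0,2,1,0,0,0,3,3,1,1,1,1,2,2,0,0,0] -> counters[4]=2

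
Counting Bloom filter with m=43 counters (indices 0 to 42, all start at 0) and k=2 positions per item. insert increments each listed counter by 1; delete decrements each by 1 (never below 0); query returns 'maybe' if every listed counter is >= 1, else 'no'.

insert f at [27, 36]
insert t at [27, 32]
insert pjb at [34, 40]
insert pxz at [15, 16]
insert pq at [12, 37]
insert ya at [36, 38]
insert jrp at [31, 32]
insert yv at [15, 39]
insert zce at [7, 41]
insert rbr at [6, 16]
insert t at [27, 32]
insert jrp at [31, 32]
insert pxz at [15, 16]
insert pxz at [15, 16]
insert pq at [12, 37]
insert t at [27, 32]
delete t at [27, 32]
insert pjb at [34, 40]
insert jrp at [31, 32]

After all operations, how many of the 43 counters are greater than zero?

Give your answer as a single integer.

Step 1: insert f at [27, 36] -> counters=[0,0,0,0,0,0,0,0,0,0,0,0,0,0,0,0,0,0,0,0,0,0,0,0,0,0,0,1,0,0,0,0,0,0,0,0,1,0,0,0,0,0,0]
Step 2: insert t at [27, 32] -> counters=[0,0,0,0,0,0,0,0,0,0,0,0,0,0,0,0,0,0,0,0,0,0,0,0,0,0,0,2,0,0,0,0,1,0,0,0,1,0,0,0,0,0,0]
Step 3: insert pjb at [34, 40] -> counters=[0,0,0,0,0,0,0,0,0,0,0,0,0,0,0,0,0,0,0,0,0,0,0,0,0,0,0,2,0,0,0,0,1,0,1,0,1,0,0,0,1,0,0]
Step 4: insert pxz at [15, 16] -> counters=[0,0,0,0,0,0,0,0,0,0,0,0,0,0,0,1,1,0,0,0,0,0,0,0,0,0,0,2,0,0,0,0,1,0,1,0,1,0,0,0,1,0,0]
Step 5: insert pq at [12, 37] -> counters=[0,0,0,0,0,0,0,0,0,0,0,0,1,0,0,1,1,0,0,0,0,0,0,0,0,0,0,2,0,0,0,0,1,0,1,0,1,1,0,0,1,0,0]
Step 6: insert ya at [36, 38] -> counters=[0,0,0,0,0,0,0,0,0,0,0,0,1,0,0,1,1,0,0,0,0,0,0,0,0,0,0,2,0,0,0,0,1,0,1,0,2,1,1,0,1,0,0]
Step 7: insert jrp at [31, 32] -> counters=[0,0,0,0,0,0,0,0,0,0,0,0,1,0,0,1,1,0,0,0,0,0,0,0,0,0,0,2,0,0,0,1,2,0,1,0,2,1,1,0,1,0,0]
Step 8: insert yv at [15, 39] -> counters=[0,0,0,0,0,0,0,0,0,0,0,0,1,0,0,2,1,0,0,0,0,0,0,0,0,0,0,2,0,0,0,1,2,0,1,0,2,1,1,1,1,0,0]
Step 9: insert zce at [7, 41] -> counters=[0,0,0,0,0,0,0,1,0,0,0,0,1,0,0,2,1,0,0,0,0,0,0,0,0,0,0,2,0,0,0,1,2,0,1,0,2,1,1,1,1,1,0]
Step 10: insert rbr at [6, 16] -> counters=[0,0,0,0,0,0,1,1,0,0,0,0,1,0,0,2,2,0,0,0,0,0,0,0,0,0,0,2,0,0,0,1,2,0,1,0,2,1,1,1,1,1,0]
Step 11: insert t at [27, 32] -> counters=[0,0,0,0,0,0,1,1,0,0,0,0,1,0,0,2,2,0,0,0,0,0,0,0,0,0,0,3,0,0,0,1,3,0,1,0,2,1,1,1,1,1,0]
Step 12: insert jrp at [31, 32] -> counters=[0,0,0,0,0,0,1,1,0,0,0,0,1,0,0,2,2,0,0,0,0,0,0,0,0,0,0,3,0,0,0,2,4,0,1,0,2,1,1,1,1,1,0]
Step 13: insert pxz at [15, 16] -> counters=[0,0,0,0,0,0,1,1,0,0,0,0,1,0,0,3,3,0,0,0,0,0,0,0,0,0,0,3,0,0,0,2,4,0,1,0,2,1,1,1,1,1,0]
Step 14: insert pxz at [15, 16] -> counters=[0,0,0,0,0,0,1,1,0,0,0,0,1,0,0,4,4,0,0,0,0,0,0,0,0,0,0,3,0,0,0,2,4,0,1,0,2,1,1,1,1,1,0]
Step 15: insert pq at [12, 37] -> counters=[0,0,0,0,0,0,1,1,0,0,0,0,2,0,0,4,4,0,0,0,0,0,0,0,0,0,0,3,0,0,0,2,4,0,1,0,2,2,1,1,1,1,0]
Step 16: insert t at [27, 32] -> counters=[0,0,0,0,0,0,1,1,0,0,0,0,2,0,0,4,4,0,0,0,0,0,0,0,0,0,0,4,0,0,0,2,5,0,1,0,2,2,1,1,1,1,0]
Step 17: delete t at [27, 32] -> counters=[0,0,0,0,0,0,1,1,0,0,0,0,2,0,0,4,4,0,0,0,0,0,0,0,0,0,0,3,0,0,0,2,4,0,1,0,2,2,1,1,1,1,0]
Step 18: insert pjb at [34, 40] -> counters=[0,0,0,0,0,0,1,1,0,0,0,0,2,0,0,4,4,0,0,0,0,0,0,0,0,0,0,3,0,0,0,2,4,0,2,0,2,2,1,1,2,1,0]
Step 19: insert jrp at [31, 32] -> counters=[0,0,0,0,0,0,1,1,0,0,0,0,2,0,0,4,4,0,0,0,0,0,0,0,0,0,0,3,0,0,0,3,5,0,2,0,2,2,1,1,2,1,0]
Final counters=[0,0,0,0,0,0,1,1,0,0,0,0,2,0,0,4,4,0,0,0,0,0,0,0,0,0,0,3,0,0,0,3,5,0,2,0,2,2,1,1,2,1,0] -> 15 nonzero

Answer: 15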